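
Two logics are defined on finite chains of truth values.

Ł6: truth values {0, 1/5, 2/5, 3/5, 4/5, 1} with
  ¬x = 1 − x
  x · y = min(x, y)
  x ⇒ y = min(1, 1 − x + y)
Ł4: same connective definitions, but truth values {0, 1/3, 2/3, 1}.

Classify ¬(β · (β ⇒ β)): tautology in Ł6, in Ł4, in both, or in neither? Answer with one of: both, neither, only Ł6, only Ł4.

In Ł6: at β = 1/5 the value is 4/5 — not a tautology.
In Ł4: at β = 1/3 the value is 2/3 — not a tautology.

neither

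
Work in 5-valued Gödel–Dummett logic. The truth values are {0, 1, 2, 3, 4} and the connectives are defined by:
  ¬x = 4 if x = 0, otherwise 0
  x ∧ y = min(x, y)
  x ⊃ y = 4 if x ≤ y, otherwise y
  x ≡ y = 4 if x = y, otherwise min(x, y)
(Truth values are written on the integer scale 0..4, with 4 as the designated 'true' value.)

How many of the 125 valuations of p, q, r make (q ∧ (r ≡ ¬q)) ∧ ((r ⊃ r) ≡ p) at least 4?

1

value 4: 1 assignment (counts)
value 3: 3 assignments
value 2: 5 assignments
value 1: 7 assignments
value 0: 109 assignments
So 1 of the 125 assignments meets the threshold.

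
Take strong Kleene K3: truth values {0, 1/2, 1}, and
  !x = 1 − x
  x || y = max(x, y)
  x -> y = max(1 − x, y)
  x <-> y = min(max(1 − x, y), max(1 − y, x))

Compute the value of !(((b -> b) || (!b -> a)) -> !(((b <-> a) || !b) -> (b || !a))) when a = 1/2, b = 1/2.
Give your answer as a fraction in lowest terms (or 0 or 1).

b -> b = 1/2 -> 1/2 = 1/2
!b = !1/2 = 1/2
!b -> a = 1/2 -> 1/2 = 1/2
(b -> b) || (!b -> a) = 1/2 || 1/2 = 1/2
b <-> a = 1/2 <-> 1/2 = 1/2
!b = !1/2 = 1/2
(b <-> a) || !b = 1/2 || 1/2 = 1/2
!a = !1/2 = 1/2
b || !a = 1/2 || 1/2 = 1/2
((b <-> a) || !b) -> (b || !a) = 1/2 -> 1/2 = 1/2
!(((b <-> a) || !b) -> (b || !a)) = !1/2 = 1/2
((b -> b) || (!b -> a)) -> !(((b <-> a) || !b) -> (b || !a)) = 1/2 -> 1/2 = 1/2
!(((b -> b) || (!b -> a)) -> !(((b <-> a) || !b) -> (b || !a))) = !1/2 = 1/2

1/2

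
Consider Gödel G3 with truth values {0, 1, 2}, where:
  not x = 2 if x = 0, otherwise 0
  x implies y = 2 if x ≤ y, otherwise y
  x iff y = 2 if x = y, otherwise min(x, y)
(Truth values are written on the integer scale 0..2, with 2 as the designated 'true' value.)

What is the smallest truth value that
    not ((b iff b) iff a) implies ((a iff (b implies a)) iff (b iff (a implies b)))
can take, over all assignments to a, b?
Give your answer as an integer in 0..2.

1

Take a = 0, b = 1:
b iff b = 1 iff 1 = 2
(b iff b) iff a = 2 iff 0 = 0
not ((b iff b) iff a) = not 0 = 2
b implies a = 1 implies 0 = 0
a iff (b implies a) = 0 iff 0 = 2
a implies b = 0 implies 1 = 2
b iff (a implies b) = 1 iff 2 = 1
(a iff (b implies a)) iff (b iff (a implies b)) = 2 iff 1 = 1
not ((b iff b) iff a) implies ((a iff (b implies a)) iff (b iff (a implies b))) = 2 implies 1 = 1
No assignment yields a value below 1, so this is the minimum.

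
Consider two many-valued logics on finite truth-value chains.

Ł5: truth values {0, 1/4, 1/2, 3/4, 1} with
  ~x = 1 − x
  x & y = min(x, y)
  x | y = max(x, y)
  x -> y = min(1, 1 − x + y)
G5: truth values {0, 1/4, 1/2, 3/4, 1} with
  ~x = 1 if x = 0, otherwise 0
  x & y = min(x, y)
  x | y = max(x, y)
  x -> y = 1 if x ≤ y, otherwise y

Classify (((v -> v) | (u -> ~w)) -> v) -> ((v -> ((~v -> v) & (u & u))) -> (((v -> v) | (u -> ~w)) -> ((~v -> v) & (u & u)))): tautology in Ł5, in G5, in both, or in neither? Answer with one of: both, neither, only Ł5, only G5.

both

In Ł5: every assignment gives 1 — tautology.
In G5: every assignment gives 1 — tautology.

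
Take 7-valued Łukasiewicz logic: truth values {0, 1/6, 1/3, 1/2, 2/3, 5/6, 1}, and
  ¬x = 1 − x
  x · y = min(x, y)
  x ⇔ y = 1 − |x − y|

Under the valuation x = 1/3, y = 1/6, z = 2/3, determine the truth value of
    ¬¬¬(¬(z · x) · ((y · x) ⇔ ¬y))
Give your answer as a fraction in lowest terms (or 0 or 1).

z · x = 2/3 · 1/3 = 1/3
¬(z · x) = ¬1/3 = 2/3
y · x = 1/6 · 1/3 = 1/6
¬y = ¬1/6 = 5/6
(y · x) ⇔ ¬y = 1/6 ⇔ 5/6 = 1/3
¬(z · x) · ((y · x) ⇔ ¬y) = 2/3 · 1/3 = 1/3
¬(¬(z · x) · ((y · x) ⇔ ¬y)) = ¬1/3 = 2/3
¬¬(¬(z · x) · ((y · x) ⇔ ¬y)) = ¬2/3 = 1/3
¬¬¬(¬(z · x) · ((y · x) ⇔ ¬y)) = ¬1/3 = 2/3

2/3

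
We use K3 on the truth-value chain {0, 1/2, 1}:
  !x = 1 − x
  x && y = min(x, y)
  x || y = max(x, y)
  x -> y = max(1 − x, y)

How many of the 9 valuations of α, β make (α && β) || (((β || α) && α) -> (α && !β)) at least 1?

α = 0, β = 0 ↦ 1  ≥
α = 0, β = 1/2 ↦ 1  ≥
α = 0, β = 1 ↦ 1  ≥
α = 1/2, β = 0 ↦ 1/2  <
α = 1/2, β = 1/2 ↦ 1/2  <
α = 1/2, β = 1 ↦ 1/2  <
α = 1, β = 0 ↦ 1  ≥
α = 1, β = 1/2 ↦ 1/2  <
α = 1, β = 1 ↦ 1  ≥
So 5 of the 9 assignments meet the threshold.

5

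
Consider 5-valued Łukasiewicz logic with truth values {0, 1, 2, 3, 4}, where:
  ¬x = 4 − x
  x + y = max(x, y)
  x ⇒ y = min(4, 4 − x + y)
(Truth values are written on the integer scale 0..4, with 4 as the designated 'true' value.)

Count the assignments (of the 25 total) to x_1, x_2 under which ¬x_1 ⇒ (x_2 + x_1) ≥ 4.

value 4: 18 assignments (counts)
value 3: 2 assignments
value 2: 3 assignments
value 1: 1 assignment
value 0: 1 assignment
So 18 of the 25 assignments meet the threshold.

18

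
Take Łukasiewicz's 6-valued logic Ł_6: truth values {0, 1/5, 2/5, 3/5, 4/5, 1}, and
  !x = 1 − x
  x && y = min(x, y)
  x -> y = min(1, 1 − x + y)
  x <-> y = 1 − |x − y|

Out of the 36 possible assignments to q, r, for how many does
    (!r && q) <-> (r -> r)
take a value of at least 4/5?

value 1: 1 assignment (counts)
value 4/5: 3 assignments (counts)
value 3/5: 5 assignments
value 2/5: 7 assignments
value 1/5: 9 assignments
value 0: 11 assignments
So 4 of the 36 assignments meet the threshold.

4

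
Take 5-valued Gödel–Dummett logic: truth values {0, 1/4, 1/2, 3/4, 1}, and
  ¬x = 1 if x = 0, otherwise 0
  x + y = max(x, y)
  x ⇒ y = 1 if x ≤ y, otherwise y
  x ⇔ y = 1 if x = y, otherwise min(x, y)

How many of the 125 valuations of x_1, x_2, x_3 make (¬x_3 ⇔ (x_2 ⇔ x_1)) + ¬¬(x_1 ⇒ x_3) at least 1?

109

value 1: 109 assignments (counts)
value 3/4: 2 assignments
value 1/2: 4 assignments
value 1/4: 6 assignments
value 0: 4 assignments
So 109 of the 125 assignments meet the threshold.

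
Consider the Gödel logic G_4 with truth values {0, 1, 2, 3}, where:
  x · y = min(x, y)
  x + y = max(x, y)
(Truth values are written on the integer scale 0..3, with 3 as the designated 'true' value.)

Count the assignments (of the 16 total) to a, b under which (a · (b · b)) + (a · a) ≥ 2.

a = 0, b = 0 ↦ 0  <
a = 0, b = 1 ↦ 0  <
a = 0, b = 2 ↦ 0  <
a = 0, b = 3 ↦ 0  <
a = 1, b = 0 ↦ 1  <
a = 1, b = 1 ↦ 1  <
a = 1, b = 2 ↦ 1  <
a = 1, b = 3 ↦ 1  <
a = 2, b = 0 ↦ 2  ≥
a = 2, b = 1 ↦ 2  ≥
a = 2, b = 2 ↦ 2  ≥
a = 2, b = 3 ↦ 2  ≥
a = 3, b = 0 ↦ 3  ≥
a = 3, b = 1 ↦ 3  ≥
a = 3, b = 2 ↦ 3  ≥
a = 3, b = 3 ↦ 3  ≥
So 8 of the 16 assignments meet the threshold.

8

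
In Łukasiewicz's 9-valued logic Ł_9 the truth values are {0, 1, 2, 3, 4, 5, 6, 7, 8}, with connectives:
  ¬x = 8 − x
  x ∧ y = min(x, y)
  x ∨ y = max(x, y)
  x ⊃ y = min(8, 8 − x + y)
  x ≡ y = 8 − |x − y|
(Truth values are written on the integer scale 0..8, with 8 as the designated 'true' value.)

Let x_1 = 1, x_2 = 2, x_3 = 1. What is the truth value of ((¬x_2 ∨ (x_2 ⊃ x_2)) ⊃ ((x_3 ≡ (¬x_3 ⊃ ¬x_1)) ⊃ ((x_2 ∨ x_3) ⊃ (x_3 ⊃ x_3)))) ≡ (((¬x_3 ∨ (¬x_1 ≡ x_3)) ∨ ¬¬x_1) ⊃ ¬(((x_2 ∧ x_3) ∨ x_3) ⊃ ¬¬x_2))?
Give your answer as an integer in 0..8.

1

¬x_2 = ¬2 = 6
x_2 ⊃ x_2 = 2 ⊃ 2 = 8
¬x_2 ∨ (x_2 ⊃ x_2) = 6 ∨ 8 = 8
¬x_3 = ¬1 = 7
¬x_1 = ¬1 = 7
¬x_3 ⊃ ¬x_1 = 7 ⊃ 7 = 8
x_3 ≡ (¬x_3 ⊃ ¬x_1) = 1 ≡ 8 = 1
x_2 ∨ x_3 = 2 ∨ 1 = 2
x_3 ⊃ x_3 = 1 ⊃ 1 = 8
(x_2 ∨ x_3) ⊃ (x_3 ⊃ x_3) = 2 ⊃ 8 = 8
(x_3 ≡ (¬x_3 ⊃ ¬x_1)) ⊃ ((x_2 ∨ x_3) ⊃ (x_3 ⊃ x_3)) = 1 ⊃ 8 = 8
(¬x_2 ∨ (x_2 ⊃ x_2)) ⊃ ((x_3 ≡ (¬x_3 ⊃ ¬x_1)) ⊃ ((x_2 ∨ x_3) ⊃ (x_3 ⊃ x_3))) = 8 ⊃ 8 = 8
¬x_3 = ¬1 = 7
¬x_1 = ¬1 = 7
¬x_1 ≡ x_3 = 7 ≡ 1 = 2
¬x_3 ∨ (¬x_1 ≡ x_3) = 7 ∨ 2 = 7
¬x_1 = ¬1 = 7
¬¬x_1 = ¬7 = 1
(¬x_3 ∨ (¬x_1 ≡ x_3)) ∨ ¬¬x_1 = 7 ∨ 1 = 7
x_2 ∧ x_3 = 2 ∧ 1 = 1
(x_2 ∧ x_3) ∨ x_3 = 1 ∨ 1 = 1
¬x_2 = ¬2 = 6
¬¬x_2 = ¬6 = 2
((x_2 ∧ x_3) ∨ x_3) ⊃ ¬¬x_2 = 1 ⊃ 2 = 8
¬(((x_2 ∧ x_3) ∨ x_3) ⊃ ¬¬x_2) = ¬8 = 0
((¬x_3 ∨ (¬x_1 ≡ x_3)) ∨ ¬¬x_1) ⊃ ¬(((x_2 ∧ x_3) ∨ x_3) ⊃ ¬¬x_2) = 7 ⊃ 0 = 1
((¬x_2 ∨ (x_2 ⊃ x_2)) ⊃ ((x_3 ≡ (¬x_3 ⊃ ¬x_1)) ⊃ ((x_2 ∨ x_3) ⊃ (x_3 ⊃ x_3)))) ≡ (((¬x_3 ∨ (¬x_1 ≡ x_3)) ∨ ¬¬x_1) ⊃ ¬(((x_2 ∧ x_3) ∨ x_3) ⊃ ¬¬x_2)) = 8 ≡ 1 = 1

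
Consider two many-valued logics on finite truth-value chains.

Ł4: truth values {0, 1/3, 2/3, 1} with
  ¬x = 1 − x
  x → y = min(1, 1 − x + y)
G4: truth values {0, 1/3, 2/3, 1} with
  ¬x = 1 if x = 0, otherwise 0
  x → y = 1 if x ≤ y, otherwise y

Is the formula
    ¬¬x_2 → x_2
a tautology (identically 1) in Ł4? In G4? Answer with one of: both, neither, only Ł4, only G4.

In Ł4: every assignment gives 1 — tautology.
In G4: at x_2 = 1/3 the value is 1/3 — not a tautology.

only Ł4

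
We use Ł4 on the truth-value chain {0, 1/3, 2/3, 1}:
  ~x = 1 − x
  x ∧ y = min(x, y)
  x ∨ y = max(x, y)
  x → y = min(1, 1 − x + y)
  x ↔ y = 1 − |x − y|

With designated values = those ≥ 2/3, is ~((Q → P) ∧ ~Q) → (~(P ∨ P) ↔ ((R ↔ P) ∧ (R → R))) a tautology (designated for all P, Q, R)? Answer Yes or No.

Counterexample: take P = 0, Q = 2/3, R = 1.
Q → P = 2/3 → 0 = 1/3
~Q = ~2/3 = 1/3
(Q → P) ∧ ~Q = 1/3 ∧ 1/3 = 1/3
~((Q → P) ∧ ~Q) = ~1/3 = 2/3
P ∨ P = 0 ∨ 0 = 0
~(P ∨ P) = ~0 = 1
R ↔ P = 1 ↔ 0 = 0
R → R = 1 → 1 = 1
(R ↔ P) ∧ (R → R) = 0 ∧ 1 = 0
~(P ∨ P) ↔ ((R ↔ P) ∧ (R → R)) = 1 ↔ 0 = 0
~((Q → P) ∧ ~Q) → (~(P ∨ P) ↔ ((R ↔ P) ∧ (R → R))) = 2/3 → 0 = 1/3
This gives 1/3, which is below 2/3.

No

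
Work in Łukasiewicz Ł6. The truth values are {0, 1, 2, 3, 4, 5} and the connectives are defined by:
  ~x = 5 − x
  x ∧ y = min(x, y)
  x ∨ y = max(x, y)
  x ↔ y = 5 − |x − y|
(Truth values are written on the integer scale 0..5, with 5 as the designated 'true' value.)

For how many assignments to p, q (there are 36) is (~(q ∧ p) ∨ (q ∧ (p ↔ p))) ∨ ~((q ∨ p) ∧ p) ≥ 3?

36

value 5: 16 assignments (counts)
value 4: 12 assignments (counts)
value 3: 8 assignments (counts)
So 36 of the 36 assignments meet the threshold.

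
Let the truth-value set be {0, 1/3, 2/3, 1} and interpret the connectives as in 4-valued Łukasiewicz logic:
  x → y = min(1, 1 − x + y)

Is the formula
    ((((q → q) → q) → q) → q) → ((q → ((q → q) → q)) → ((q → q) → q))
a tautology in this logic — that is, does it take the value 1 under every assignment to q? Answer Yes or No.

q = 0 ↦ 1
q = 1/3 ↦ 1
q = 2/3 ↦ 1
q = 1 ↦ 1
Every assignment gives a value ≥ 1.

Yes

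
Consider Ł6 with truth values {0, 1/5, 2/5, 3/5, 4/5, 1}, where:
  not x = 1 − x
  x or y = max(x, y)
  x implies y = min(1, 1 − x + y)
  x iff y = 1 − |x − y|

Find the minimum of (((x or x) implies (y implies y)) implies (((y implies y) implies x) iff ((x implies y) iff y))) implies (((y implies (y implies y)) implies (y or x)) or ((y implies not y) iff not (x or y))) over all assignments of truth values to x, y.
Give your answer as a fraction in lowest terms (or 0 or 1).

3/5

Take x = 2/5, y = 0:
x or x = 2/5 or 2/5 = 2/5
y implies y = 0 implies 0 = 1
(x or x) implies (y implies y) = 2/5 implies 1 = 1
y implies y = 0 implies 0 = 1
(y implies y) implies x = 1 implies 2/5 = 2/5
x implies y = 2/5 implies 0 = 3/5
(x implies y) iff y = 3/5 iff 0 = 2/5
((y implies y) implies x) iff ((x implies y) iff y) = 2/5 iff 2/5 = 1
((x or x) implies (y implies y)) implies (((y implies y) implies x) iff ((x implies y) iff y)) = 1 implies 1 = 1
y implies y = 0 implies 0 = 1
y implies (y implies y) = 0 implies 1 = 1
y or x = 0 or 2/5 = 2/5
(y implies (y implies y)) implies (y or x) = 1 implies 2/5 = 2/5
not y = not 0 = 1
y implies not y = 0 implies 1 = 1
x or y = 2/5 or 0 = 2/5
not (x or y) = not 2/5 = 3/5
(y implies not y) iff not (x or y) = 1 iff 3/5 = 3/5
((y implies (y implies y)) implies (y or x)) or ((y implies not y) iff not (x or y)) = 2/5 or 3/5 = 3/5
(((x or x) implies (y implies y)) implies (((y implies y) implies x) iff ((x implies y) iff y))) implies (((y implies (y implies y)) implies (y or x)) or ((y implies not y) iff not (x or y))) = 1 implies 3/5 = 3/5
No assignment yields a value below 3/5, so this is the minimum.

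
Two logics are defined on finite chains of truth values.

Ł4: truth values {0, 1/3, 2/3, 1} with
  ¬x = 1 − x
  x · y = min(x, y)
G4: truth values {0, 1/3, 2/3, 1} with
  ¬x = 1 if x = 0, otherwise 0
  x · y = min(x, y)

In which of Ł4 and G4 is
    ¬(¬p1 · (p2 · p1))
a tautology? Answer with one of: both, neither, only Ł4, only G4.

In Ł4: at p1 = 1/3, p2 = 1/3 the value is 2/3 — not a tautology.
In G4: every assignment gives 1 — tautology.

only G4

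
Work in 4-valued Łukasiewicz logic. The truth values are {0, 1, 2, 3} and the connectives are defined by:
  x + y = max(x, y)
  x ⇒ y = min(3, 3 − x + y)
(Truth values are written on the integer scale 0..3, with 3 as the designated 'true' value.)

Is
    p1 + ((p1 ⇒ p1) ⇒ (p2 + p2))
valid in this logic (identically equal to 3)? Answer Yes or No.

Counterexample: take p1 = 0, p2 = 0.
p1 ⇒ p1 = 0 ⇒ 0 = 3
p2 + p2 = 0 + 0 = 0
(p1 ⇒ p1) ⇒ (p2 + p2) = 3 ⇒ 0 = 0
p1 + ((p1 ⇒ p1) ⇒ (p2 + p2)) = 0 + 0 = 0
This gives 0 ≠ 3.

No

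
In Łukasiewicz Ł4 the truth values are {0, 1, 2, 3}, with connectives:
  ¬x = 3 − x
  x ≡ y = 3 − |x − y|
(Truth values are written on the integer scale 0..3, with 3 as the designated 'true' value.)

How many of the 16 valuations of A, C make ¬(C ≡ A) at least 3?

2

A = 0, C = 0 ↦ 0  <
A = 0, C = 1 ↦ 1  <
A = 0, C = 2 ↦ 2  <
A = 0, C = 3 ↦ 3  ≥
A = 1, C = 0 ↦ 1  <
A = 1, C = 1 ↦ 0  <
A = 1, C = 2 ↦ 1  <
A = 1, C = 3 ↦ 2  <
A = 2, C = 0 ↦ 2  <
A = 2, C = 1 ↦ 1  <
A = 2, C = 2 ↦ 0  <
A = 2, C = 3 ↦ 1  <
A = 3, C = 0 ↦ 3  ≥
A = 3, C = 1 ↦ 2  <
A = 3, C = 2 ↦ 1  <
A = 3, C = 3 ↦ 0  <
So 2 of the 16 assignments meet the threshold.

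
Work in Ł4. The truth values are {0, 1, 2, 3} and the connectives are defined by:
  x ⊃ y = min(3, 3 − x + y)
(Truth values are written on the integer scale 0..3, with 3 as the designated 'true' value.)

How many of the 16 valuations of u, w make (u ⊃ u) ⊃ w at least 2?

u = 0, w = 0 ↦ 0  <
u = 0, w = 1 ↦ 1  <
u = 0, w = 2 ↦ 2  ≥
u = 0, w = 3 ↦ 3  ≥
u = 1, w = 0 ↦ 0  <
u = 1, w = 1 ↦ 1  <
u = 1, w = 2 ↦ 2  ≥
u = 1, w = 3 ↦ 3  ≥
u = 2, w = 0 ↦ 0  <
u = 2, w = 1 ↦ 1  <
u = 2, w = 2 ↦ 2  ≥
u = 2, w = 3 ↦ 3  ≥
u = 3, w = 0 ↦ 0  <
u = 3, w = 1 ↦ 1  <
u = 3, w = 2 ↦ 2  ≥
u = 3, w = 3 ↦ 3  ≥
So 8 of the 16 assignments meet the threshold.

8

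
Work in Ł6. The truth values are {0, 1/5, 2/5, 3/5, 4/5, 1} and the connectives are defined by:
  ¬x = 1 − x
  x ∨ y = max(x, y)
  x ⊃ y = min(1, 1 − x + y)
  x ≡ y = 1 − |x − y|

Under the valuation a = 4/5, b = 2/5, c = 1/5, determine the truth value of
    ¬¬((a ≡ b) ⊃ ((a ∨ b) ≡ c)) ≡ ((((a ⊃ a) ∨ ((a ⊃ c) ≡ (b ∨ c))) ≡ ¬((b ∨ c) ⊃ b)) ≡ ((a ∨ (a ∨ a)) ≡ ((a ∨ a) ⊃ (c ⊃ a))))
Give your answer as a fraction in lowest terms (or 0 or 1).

a ≡ b = 4/5 ≡ 2/5 = 3/5
a ∨ b = 4/5 ∨ 2/5 = 4/5
(a ∨ b) ≡ c = 4/5 ≡ 1/5 = 2/5
(a ≡ b) ⊃ ((a ∨ b) ≡ c) = 3/5 ⊃ 2/5 = 4/5
¬((a ≡ b) ⊃ ((a ∨ b) ≡ c)) = ¬4/5 = 1/5
¬¬((a ≡ b) ⊃ ((a ∨ b) ≡ c)) = ¬1/5 = 4/5
a ⊃ a = 4/5 ⊃ 4/5 = 1
a ⊃ c = 4/5 ⊃ 1/5 = 2/5
b ∨ c = 2/5 ∨ 1/5 = 2/5
(a ⊃ c) ≡ (b ∨ c) = 2/5 ≡ 2/5 = 1
(a ⊃ a) ∨ ((a ⊃ c) ≡ (b ∨ c)) = 1 ∨ 1 = 1
b ∨ c = 2/5 ∨ 1/5 = 2/5
(b ∨ c) ⊃ b = 2/5 ⊃ 2/5 = 1
¬((b ∨ c) ⊃ b) = ¬1 = 0
((a ⊃ a) ∨ ((a ⊃ c) ≡ (b ∨ c))) ≡ ¬((b ∨ c) ⊃ b) = 1 ≡ 0 = 0
a ∨ a = 4/5 ∨ 4/5 = 4/5
a ∨ (a ∨ a) = 4/5 ∨ 4/5 = 4/5
a ∨ a = 4/5 ∨ 4/5 = 4/5
c ⊃ a = 1/5 ⊃ 4/5 = 1
(a ∨ a) ⊃ (c ⊃ a) = 4/5 ⊃ 1 = 1
(a ∨ (a ∨ a)) ≡ ((a ∨ a) ⊃ (c ⊃ a)) = 4/5 ≡ 1 = 4/5
(((a ⊃ a) ∨ ((a ⊃ c) ≡ (b ∨ c))) ≡ ¬((b ∨ c) ⊃ b)) ≡ ((a ∨ (a ∨ a)) ≡ ((a ∨ a) ⊃ (c ⊃ a))) = 0 ≡ 4/5 = 1/5
¬¬((a ≡ b) ⊃ ((a ∨ b) ≡ c)) ≡ ((((a ⊃ a) ∨ ((a ⊃ c) ≡ (b ∨ c))) ≡ ¬((b ∨ c) ⊃ b)) ≡ ((a ∨ (a ∨ a)) ≡ ((a ∨ a) ⊃ (c ⊃ a)))) = 4/5 ≡ 1/5 = 2/5

2/5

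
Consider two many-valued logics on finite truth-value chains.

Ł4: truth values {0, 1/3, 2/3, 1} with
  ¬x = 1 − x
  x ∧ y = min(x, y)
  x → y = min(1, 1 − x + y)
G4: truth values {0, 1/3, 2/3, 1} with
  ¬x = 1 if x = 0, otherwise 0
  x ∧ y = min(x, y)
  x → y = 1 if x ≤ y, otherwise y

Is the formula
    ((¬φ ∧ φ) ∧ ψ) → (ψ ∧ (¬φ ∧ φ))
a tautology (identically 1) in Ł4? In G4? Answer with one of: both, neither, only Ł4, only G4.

In Ł4: every assignment gives 1 — tautology.
In G4: every assignment gives 1 — tautology.

both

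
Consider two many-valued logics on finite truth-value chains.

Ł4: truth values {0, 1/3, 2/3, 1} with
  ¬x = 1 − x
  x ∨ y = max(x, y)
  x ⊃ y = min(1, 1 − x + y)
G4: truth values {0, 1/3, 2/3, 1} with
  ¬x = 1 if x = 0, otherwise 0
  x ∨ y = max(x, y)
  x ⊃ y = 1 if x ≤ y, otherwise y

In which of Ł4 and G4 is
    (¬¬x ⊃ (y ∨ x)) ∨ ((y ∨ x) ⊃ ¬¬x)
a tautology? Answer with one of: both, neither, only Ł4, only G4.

In Ł4: every assignment gives 1 — tautology.
In G4: every assignment gives 1 — tautology.

both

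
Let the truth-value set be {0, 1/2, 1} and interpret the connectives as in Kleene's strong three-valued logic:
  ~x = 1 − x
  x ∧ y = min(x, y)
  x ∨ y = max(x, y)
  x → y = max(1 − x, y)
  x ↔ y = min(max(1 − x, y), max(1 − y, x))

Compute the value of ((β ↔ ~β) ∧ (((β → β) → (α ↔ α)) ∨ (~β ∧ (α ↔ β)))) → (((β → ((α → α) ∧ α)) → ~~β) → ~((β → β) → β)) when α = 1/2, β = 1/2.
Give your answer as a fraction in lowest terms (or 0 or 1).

1/2

~β = ~1/2 = 1/2
β ↔ ~β = 1/2 ↔ 1/2 = 1/2
β → β = 1/2 → 1/2 = 1/2
α ↔ α = 1/2 ↔ 1/2 = 1/2
(β → β) → (α ↔ α) = 1/2 → 1/2 = 1/2
~β = ~1/2 = 1/2
α ↔ β = 1/2 ↔ 1/2 = 1/2
~β ∧ (α ↔ β) = 1/2 ∧ 1/2 = 1/2
((β → β) → (α ↔ α)) ∨ (~β ∧ (α ↔ β)) = 1/2 ∨ 1/2 = 1/2
(β ↔ ~β) ∧ (((β → β) → (α ↔ α)) ∨ (~β ∧ (α ↔ β))) = 1/2 ∧ 1/2 = 1/2
α → α = 1/2 → 1/2 = 1/2
(α → α) ∧ α = 1/2 ∧ 1/2 = 1/2
β → ((α → α) ∧ α) = 1/2 → 1/2 = 1/2
~β = ~1/2 = 1/2
~~β = ~1/2 = 1/2
(β → ((α → α) ∧ α)) → ~~β = 1/2 → 1/2 = 1/2
β → β = 1/2 → 1/2 = 1/2
(β → β) → β = 1/2 → 1/2 = 1/2
~((β → β) → β) = ~1/2 = 1/2
((β → ((α → α) ∧ α)) → ~~β) → ~((β → β) → β) = 1/2 → 1/2 = 1/2
((β ↔ ~β) ∧ (((β → β) → (α ↔ α)) ∨ (~β ∧ (α ↔ β)))) → (((β → ((α → α) ∧ α)) → ~~β) → ~((β → β) → β)) = 1/2 → 1/2 = 1/2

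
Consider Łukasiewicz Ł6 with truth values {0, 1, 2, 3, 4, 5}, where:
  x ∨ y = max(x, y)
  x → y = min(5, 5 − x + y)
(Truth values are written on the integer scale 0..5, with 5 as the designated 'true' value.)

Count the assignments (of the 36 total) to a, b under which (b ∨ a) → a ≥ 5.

value 5: 21 assignments (counts)
value 4: 5 assignments
value 3: 4 assignments
value 2: 3 assignments
value 1: 2 assignments
value 0: 1 assignment
So 21 of the 36 assignments meet the threshold.

21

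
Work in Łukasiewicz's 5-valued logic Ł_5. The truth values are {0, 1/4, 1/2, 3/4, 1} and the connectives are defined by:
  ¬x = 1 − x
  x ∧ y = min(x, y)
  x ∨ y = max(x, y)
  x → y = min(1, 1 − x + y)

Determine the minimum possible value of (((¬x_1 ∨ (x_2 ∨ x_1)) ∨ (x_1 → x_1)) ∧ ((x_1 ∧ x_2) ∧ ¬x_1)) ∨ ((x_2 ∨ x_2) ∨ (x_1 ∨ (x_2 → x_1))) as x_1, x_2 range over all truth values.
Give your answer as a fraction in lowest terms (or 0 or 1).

Take x_1 = 0, x_2 = 1/2:
¬x_1 = ¬0 = 1
x_2 ∨ x_1 = 1/2 ∨ 0 = 1/2
¬x_1 ∨ (x_2 ∨ x_1) = 1 ∨ 1/2 = 1
x_1 → x_1 = 0 → 0 = 1
(¬x_1 ∨ (x_2 ∨ x_1)) ∨ (x_1 → x_1) = 1 ∨ 1 = 1
x_1 ∧ x_2 = 0 ∧ 1/2 = 0
¬x_1 = ¬0 = 1
(x_1 ∧ x_2) ∧ ¬x_1 = 0 ∧ 1 = 0
((¬x_1 ∨ (x_2 ∨ x_1)) ∨ (x_1 → x_1)) ∧ ((x_1 ∧ x_2) ∧ ¬x_1) = 1 ∧ 0 = 0
x_2 ∨ x_2 = 1/2 ∨ 1/2 = 1/2
x_2 → x_1 = 1/2 → 0 = 1/2
x_1 ∨ (x_2 → x_1) = 0 ∨ 1/2 = 1/2
(x_2 ∨ x_2) ∨ (x_1 ∨ (x_2 → x_1)) = 1/2 ∨ 1/2 = 1/2
(((¬x_1 ∨ (x_2 ∨ x_1)) ∨ (x_1 → x_1)) ∧ ((x_1 ∧ x_2) ∧ ¬x_1)) ∨ ((x_2 ∨ x_2) ∨ (x_1 ∨ (x_2 → x_1))) = 0 ∨ 1/2 = 1/2
No assignment yields a value below 1/2, so this is the minimum.

1/2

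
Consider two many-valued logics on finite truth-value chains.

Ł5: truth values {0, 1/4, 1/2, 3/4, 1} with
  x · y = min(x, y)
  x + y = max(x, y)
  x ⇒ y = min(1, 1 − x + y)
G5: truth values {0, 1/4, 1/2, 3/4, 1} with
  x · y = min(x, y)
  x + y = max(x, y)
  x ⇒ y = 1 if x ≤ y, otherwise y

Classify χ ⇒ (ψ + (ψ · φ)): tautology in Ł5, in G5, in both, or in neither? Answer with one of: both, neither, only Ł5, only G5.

In Ł5: at φ = 0, ψ = 0, χ = 1/4 the value is 3/4 — not a tautology.
In G5: at φ = 0, ψ = 0, χ = 1/4 the value is 0 — not a tautology.

neither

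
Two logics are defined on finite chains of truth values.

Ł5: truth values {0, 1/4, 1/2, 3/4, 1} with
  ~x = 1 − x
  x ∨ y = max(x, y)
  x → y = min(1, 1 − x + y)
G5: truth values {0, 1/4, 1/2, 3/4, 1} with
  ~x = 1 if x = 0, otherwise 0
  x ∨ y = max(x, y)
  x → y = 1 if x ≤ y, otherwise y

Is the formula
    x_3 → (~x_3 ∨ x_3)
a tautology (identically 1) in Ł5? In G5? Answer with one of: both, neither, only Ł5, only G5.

both

In Ł5: every assignment gives 1 — tautology.
In G5: every assignment gives 1 — tautology.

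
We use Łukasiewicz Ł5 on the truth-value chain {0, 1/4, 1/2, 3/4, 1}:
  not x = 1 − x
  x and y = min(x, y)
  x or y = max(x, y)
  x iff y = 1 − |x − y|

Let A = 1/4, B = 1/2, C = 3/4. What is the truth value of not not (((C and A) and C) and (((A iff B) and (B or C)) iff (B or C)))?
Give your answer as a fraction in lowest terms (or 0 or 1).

C and A = 3/4 and 1/4 = 1/4
(C and A) and C = 1/4 and 3/4 = 1/4
A iff B = 1/4 iff 1/2 = 3/4
B or C = 1/2 or 3/4 = 3/4
(A iff B) and (B or C) = 3/4 and 3/4 = 3/4
B or C = 1/2 or 3/4 = 3/4
((A iff B) and (B or C)) iff (B or C) = 3/4 iff 3/4 = 1
((C and A) and C) and (((A iff B) and (B or C)) iff (B or C)) = 1/4 and 1 = 1/4
not (((C and A) and C) and (((A iff B) and (B or C)) iff (B or C))) = not 1/4 = 3/4
not not (((C and A) and C) and (((A iff B) and (B or C)) iff (B or C))) = not 3/4 = 1/4

1/4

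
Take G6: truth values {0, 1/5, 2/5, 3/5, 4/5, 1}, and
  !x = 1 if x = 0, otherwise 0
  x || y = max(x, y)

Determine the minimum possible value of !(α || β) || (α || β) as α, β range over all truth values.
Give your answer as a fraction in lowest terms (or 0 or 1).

Take α = 0, β = 1/5:
α || β = 0 || 1/5 = 1/5
!(α || β) = !1/5 = 0
α || β = 0 || 1/5 = 1/5
!(α || β) || (α || β) = 0 || 1/5 = 1/5
No assignment yields a value below 1/5, so this is the minimum.

1/5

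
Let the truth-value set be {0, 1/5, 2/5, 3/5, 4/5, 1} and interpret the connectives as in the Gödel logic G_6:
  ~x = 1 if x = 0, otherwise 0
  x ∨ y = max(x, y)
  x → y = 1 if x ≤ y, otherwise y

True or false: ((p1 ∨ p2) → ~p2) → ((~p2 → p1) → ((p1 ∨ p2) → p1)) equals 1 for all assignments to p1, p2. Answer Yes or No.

Yes

At p1 = 2/5, p2 = 0, for instance:
p1 ∨ p2 = 2/5 ∨ 0 = 2/5
~p2 = ~0 = 1
(p1 ∨ p2) → ~p2 = 2/5 → 1 = 1
~p2 → p1 = 1 → 2/5 = 2/5
(p1 ∨ p2) → p1 = 2/5 → 2/5 = 1
(~p2 → p1) → ((p1 ∨ p2) → p1) = 2/5 → 1 = 1
((p1 ∨ p2) → ~p2) → ((~p2 → p1) → ((p1 ∨ p2) → p1)) = 1 → 1 = 1
and checking the remaining 35 assignments likewise gives ≥ 1 in every case.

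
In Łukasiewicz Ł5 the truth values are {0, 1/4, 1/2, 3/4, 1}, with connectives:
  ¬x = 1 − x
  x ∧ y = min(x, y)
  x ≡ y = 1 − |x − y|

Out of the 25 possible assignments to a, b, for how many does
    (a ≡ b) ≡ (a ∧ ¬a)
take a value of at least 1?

6

value 1: 6 assignments (counts)
value 3/4: 6 assignments
value 1/2: 7 assignments
value 1/4: 4 assignments
value 0: 2 assignments
So 6 of the 25 assignments meet the threshold.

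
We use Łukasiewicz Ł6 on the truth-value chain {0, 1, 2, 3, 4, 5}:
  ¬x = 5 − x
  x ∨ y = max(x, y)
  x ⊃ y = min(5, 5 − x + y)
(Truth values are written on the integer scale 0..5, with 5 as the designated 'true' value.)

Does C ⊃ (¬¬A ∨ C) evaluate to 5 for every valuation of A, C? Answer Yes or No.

At A = 4, C = 3, for instance:
¬A = ¬4 = 1
¬¬A = ¬1 = 4
¬¬A ∨ C = 4 ∨ 3 = 4
C ⊃ (¬¬A ∨ C) = 3 ⊃ 4 = 5
and checking the remaining 35 assignments likewise gives ≥ 5 in every case.

Yes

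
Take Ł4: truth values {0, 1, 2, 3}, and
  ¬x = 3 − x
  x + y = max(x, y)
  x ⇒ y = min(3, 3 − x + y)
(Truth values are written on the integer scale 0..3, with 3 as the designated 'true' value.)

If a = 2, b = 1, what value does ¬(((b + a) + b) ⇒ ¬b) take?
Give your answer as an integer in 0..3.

b + a = 1 + 2 = 2
(b + a) + b = 2 + 1 = 2
¬b = ¬1 = 2
((b + a) + b) ⇒ ¬b = 2 ⇒ 2 = 3
¬(((b + a) + b) ⇒ ¬b) = ¬3 = 0

0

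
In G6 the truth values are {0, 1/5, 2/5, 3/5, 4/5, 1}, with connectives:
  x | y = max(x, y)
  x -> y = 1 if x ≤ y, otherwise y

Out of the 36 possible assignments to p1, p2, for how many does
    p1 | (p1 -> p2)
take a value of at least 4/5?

30

value 1: 26 assignments (counts)
value 4/5: 4 assignments (counts)
value 3/5: 3 assignments
value 2/5: 2 assignments
value 1/5: 1 assignment
So 30 of the 36 assignments meet the threshold.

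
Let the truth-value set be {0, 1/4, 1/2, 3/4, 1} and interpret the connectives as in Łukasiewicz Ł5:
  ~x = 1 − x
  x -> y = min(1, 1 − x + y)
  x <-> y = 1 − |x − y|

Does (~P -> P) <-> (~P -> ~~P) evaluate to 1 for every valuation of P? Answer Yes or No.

P = 0 ↦ 1
P = 1/4 ↦ 1
P = 1/2 ↦ 1
P = 3/4 ↦ 1
P = 1 ↦ 1
Every assignment gives a value ≥ 1.

Yes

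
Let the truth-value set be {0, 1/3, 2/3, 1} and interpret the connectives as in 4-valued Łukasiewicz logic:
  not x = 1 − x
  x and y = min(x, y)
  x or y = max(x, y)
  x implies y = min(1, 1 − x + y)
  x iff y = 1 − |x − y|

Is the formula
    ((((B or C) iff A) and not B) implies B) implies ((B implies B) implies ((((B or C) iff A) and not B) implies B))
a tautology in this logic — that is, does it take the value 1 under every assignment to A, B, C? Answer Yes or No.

Yes

At A = 1, B = 1, C = 2/3, for instance:
B or C = 1 or 2/3 = 1
(B or C) iff A = 1 iff 1 = 1
not B = not 1 = 0
((B or C) iff A) and not B = 1 and 0 = 0
(((B or C) iff A) and not B) implies B = 0 implies 1 = 1
B implies B = 1 implies 1 = 1
(((B or C) iff A) and not B) implies B = 0 implies 1 = 1
(B implies B) implies ((((B or C) iff A) and not B) implies B) = 1 implies 1 = 1
((((B or C) iff A) and not B) implies B) implies ((B implies B) implies ((((B or C) iff A) and not B) implies B)) = 1 implies 1 = 1
and checking the remaining 63 assignments likewise gives ≥ 1 in every case.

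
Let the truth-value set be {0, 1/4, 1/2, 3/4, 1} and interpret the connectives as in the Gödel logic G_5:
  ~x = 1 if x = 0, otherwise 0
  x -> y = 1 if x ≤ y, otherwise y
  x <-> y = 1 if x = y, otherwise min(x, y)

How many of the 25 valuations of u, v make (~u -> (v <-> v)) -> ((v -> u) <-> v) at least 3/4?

4

value 1: 1 assignment (counts)
value 3/4: 3 assignments (counts)
value 1/2: 5 assignments
value 1/4: 7 assignments
value 0: 9 assignments
So 4 of the 25 assignments meet the threshold.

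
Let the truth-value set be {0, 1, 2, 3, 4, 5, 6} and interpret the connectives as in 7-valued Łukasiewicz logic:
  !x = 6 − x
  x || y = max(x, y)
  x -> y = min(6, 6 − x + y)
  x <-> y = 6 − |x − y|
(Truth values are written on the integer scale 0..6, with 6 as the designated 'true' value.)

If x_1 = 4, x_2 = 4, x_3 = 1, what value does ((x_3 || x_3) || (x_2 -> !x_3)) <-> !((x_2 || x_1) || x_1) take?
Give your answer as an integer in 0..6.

x_3 || x_3 = 1 || 1 = 1
!x_3 = !1 = 5
x_2 -> !x_3 = 4 -> 5 = 6
(x_3 || x_3) || (x_2 -> !x_3) = 1 || 6 = 6
x_2 || x_1 = 4 || 4 = 4
(x_2 || x_1) || x_1 = 4 || 4 = 4
!((x_2 || x_1) || x_1) = !4 = 2
((x_3 || x_3) || (x_2 -> !x_3)) <-> !((x_2 || x_1) || x_1) = 6 <-> 2 = 2

2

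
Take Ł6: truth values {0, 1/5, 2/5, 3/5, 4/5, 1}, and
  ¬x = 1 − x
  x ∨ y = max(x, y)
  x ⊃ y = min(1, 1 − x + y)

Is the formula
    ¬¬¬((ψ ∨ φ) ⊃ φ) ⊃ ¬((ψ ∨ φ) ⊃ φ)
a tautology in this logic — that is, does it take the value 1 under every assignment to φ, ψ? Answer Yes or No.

At φ = 4/5, ψ = 2/5, for instance:
ψ ∨ φ = 2/5 ∨ 4/5 = 4/5
(ψ ∨ φ) ⊃ φ = 4/5 ⊃ 4/5 = 1
¬((ψ ∨ φ) ⊃ φ) = ¬1 = 0
¬¬((ψ ∨ φ) ⊃ φ) = ¬0 = 1
¬¬¬((ψ ∨ φ) ⊃ φ) = ¬1 = 0
¬¬¬((ψ ∨ φ) ⊃ φ) ⊃ ¬((ψ ∨ φ) ⊃ φ) = 0 ⊃ 0 = 1
and checking the remaining 35 assignments likewise gives ≥ 1 in every case.

Yes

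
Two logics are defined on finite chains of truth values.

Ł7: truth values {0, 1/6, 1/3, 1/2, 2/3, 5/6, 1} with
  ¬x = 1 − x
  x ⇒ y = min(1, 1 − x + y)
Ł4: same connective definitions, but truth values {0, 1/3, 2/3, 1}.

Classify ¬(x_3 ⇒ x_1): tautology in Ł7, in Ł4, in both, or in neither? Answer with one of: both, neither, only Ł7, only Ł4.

neither

In Ł7: at x_1 = 0, x_3 = 0 the value is 0 — not a tautology.
In Ł4: at x_1 = 0, x_3 = 0 the value is 0 — not a tautology.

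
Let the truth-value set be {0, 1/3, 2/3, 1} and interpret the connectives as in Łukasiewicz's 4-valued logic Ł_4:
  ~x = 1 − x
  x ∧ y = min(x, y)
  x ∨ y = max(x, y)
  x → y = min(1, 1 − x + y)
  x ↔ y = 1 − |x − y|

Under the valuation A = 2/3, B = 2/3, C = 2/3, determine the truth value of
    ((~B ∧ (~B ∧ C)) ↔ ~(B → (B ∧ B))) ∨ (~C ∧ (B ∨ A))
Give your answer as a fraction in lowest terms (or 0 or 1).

~B = ~2/3 = 1/3
~B = ~2/3 = 1/3
~B ∧ C = 1/3 ∧ 2/3 = 1/3
~B ∧ (~B ∧ C) = 1/3 ∧ 1/3 = 1/3
B ∧ B = 2/3 ∧ 2/3 = 2/3
B → (B ∧ B) = 2/3 → 2/3 = 1
~(B → (B ∧ B)) = ~1 = 0
(~B ∧ (~B ∧ C)) ↔ ~(B → (B ∧ B)) = 1/3 ↔ 0 = 2/3
~C = ~2/3 = 1/3
B ∨ A = 2/3 ∨ 2/3 = 2/3
~C ∧ (B ∨ A) = 1/3 ∧ 2/3 = 1/3
((~B ∧ (~B ∧ C)) ↔ ~(B → (B ∧ B))) ∨ (~C ∧ (B ∨ A)) = 2/3 ∨ 1/3 = 2/3

2/3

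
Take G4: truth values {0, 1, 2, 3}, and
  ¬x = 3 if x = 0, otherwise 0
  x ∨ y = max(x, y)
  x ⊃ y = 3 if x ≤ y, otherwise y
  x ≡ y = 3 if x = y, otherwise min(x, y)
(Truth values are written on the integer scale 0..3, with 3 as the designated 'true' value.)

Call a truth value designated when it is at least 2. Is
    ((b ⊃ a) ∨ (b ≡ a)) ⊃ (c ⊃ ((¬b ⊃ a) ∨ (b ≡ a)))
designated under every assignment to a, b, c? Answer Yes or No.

Counterexample: take a = 1, b = 0, c = 2.
b ⊃ a = 0 ⊃ 1 = 3
b ≡ a = 0 ≡ 1 = 0
(b ⊃ a) ∨ (b ≡ a) = 3 ∨ 0 = 3
¬b = ¬0 = 3
¬b ⊃ a = 3 ⊃ 1 = 1
b ≡ a = 0 ≡ 1 = 0
(¬b ⊃ a) ∨ (b ≡ a) = 1 ∨ 0 = 1
c ⊃ ((¬b ⊃ a) ∨ (b ≡ a)) = 2 ⊃ 1 = 1
((b ⊃ a) ∨ (b ≡ a)) ⊃ (c ⊃ ((¬b ⊃ a) ∨ (b ≡ a))) = 3 ⊃ 1 = 1
This gives 1, which is below 2.

No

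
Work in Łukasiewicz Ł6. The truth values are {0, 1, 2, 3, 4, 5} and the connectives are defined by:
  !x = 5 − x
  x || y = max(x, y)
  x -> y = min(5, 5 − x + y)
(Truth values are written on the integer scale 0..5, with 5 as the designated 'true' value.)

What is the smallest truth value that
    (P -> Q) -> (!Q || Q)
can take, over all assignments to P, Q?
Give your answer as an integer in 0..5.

3

Take P = 0, Q = 2:
P -> Q = 0 -> 2 = 5
!Q = !2 = 3
!Q || Q = 3 || 2 = 3
(P -> Q) -> (!Q || Q) = 5 -> 3 = 3
No assignment yields a value below 3, so this is the minimum.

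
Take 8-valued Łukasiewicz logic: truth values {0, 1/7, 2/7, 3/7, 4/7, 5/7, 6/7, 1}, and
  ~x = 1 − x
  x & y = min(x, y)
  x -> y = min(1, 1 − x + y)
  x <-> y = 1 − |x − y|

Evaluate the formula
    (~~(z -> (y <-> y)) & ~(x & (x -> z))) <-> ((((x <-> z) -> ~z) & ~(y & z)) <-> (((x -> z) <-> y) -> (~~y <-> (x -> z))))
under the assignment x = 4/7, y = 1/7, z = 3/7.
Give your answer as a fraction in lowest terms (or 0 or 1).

5/7

y <-> y = 1/7 <-> 1/7 = 1
z -> (y <-> y) = 3/7 -> 1 = 1
~(z -> (y <-> y)) = ~1 = 0
~~(z -> (y <-> y)) = ~0 = 1
x -> z = 4/7 -> 3/7 = 6/7
x & (x -> z) = 4/7 & 6/7 = 4/7
~(x & (x -> z)) = ~4/7 = 3/7
~~(z -> (y <-> y)) & ~(x & (x -> z)) = 1 & 3/7 = 3/7
x <-> z = 4/7 <-> 3/7 = 6/7
~z = ~3/7 = 4/7
(x <-> z) -> ~z = 6/7 -> 4/7 = 5/7
y & z = 1/7 & 3/7 = 1/7
~(y & z) = ~1/7 = 6/7
((x <-> z) -> ~z) & ~(y & z) = 5/7 & 6/7 = 5/7
x -> z = 4/7 -> 3/7 = 6/7
(x -> z) <-> y = 6/7 <-> 1/7 = 2/7
~y = ~1/7 = 6/7
~~y = ~6/7 = 1/7
x -> z = 4/7 -> 3/7 = 6/7
~~y <-> (x -> z) = 1/7 <-> 6/7 = 2/7
((x -> z) <-> y) -> (~~y <-> (x -> z)) = 2/7 -> 2/7 = 1
(((x <-> z) -> ~z) & ~(y & z)) <-> (((x -> z) <-> y) -> (~~y <-> (x -> z))) = 5/7 <-> 1 = 5/7
(~~(z -> (y <-> y)) & ~(x & (x -> z))) <-> ((((x <-> z) -> ~z) & ~(y & z)) <-> (((x -> z) <-> y) -> (~~y <-> (x -> z)))) = 3/7 <-> 5/7 = 5/7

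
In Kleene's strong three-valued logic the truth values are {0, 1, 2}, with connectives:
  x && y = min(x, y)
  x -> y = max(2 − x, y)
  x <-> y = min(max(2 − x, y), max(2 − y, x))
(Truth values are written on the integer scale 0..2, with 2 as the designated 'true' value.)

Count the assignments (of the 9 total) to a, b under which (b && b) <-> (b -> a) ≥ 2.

1

a = 0, b = 0 ↦ 0  <
a = 0, b = 1 ↦ 1  <
a = 0, b = 2 ↦ 0  <
a = 1, b = 0 ↦ 0  <
a = 1, b = 1 ↦ 1  <
a = 1, b = 2 ↦ 1  <
a = 2, b = 0 ↦ 0  <
a = 2, b = 1 ↦ 1  <
a = 2, b = 2 ↦ 2  ≥
So 1 of the 9 assignments meets the threshold.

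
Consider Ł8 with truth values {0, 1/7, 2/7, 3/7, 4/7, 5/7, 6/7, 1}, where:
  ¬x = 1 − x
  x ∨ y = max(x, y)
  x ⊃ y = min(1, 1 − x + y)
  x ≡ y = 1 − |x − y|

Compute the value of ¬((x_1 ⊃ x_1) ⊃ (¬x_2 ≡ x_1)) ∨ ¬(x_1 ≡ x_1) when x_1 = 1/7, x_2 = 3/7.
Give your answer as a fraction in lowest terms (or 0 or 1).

x_1 ⊃ x_1 = 1/7 ⊃ 1/7 = 1
¬x_2 = ¬3/7 = 4/7
¬x_2 ≡ x_1 = 4/7 ≡ 1/7 = 4/7
(x_1 ⊃ x_1) ⊃ (¬x_2 ≡ x_1) = 1 ⊃ 4/7 = 4/7
¬((x_1 ⊃ x_1) ⊃ (¬x_2 ≡ x_1)) = ¬4/7 = 3/7
x_1 ≡ x_1 = 1/7 ≡ 1/7 = 1
¬(x_1 ≡ x_1) = ¬1 = 0
¬((x_1 ⊃ x_1) ⊃ (¬x_2 ≡ x_1)) ∨ ¬(x_1 ≡ x_1) = 3/7 ∨ 0 = 3/7

3/7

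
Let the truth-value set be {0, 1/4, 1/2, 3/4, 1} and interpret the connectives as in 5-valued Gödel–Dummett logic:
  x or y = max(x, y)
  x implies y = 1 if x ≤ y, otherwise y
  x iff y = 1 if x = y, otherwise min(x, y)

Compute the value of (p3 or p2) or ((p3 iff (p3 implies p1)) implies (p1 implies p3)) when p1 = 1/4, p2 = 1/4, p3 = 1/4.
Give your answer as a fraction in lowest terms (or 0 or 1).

p3 or p2 = 1/4 or 1/4 = 1/4
p3 implies p1 = 1/4 implies 1/4 = 1
p3 iff (p3 implies p1) = 1/4 iff 1 = 1/4
p1 implies p3 = 1/4 implies 1/4 = 1
(p3 iff (p3 implies p1)) implies (p1 implies p3) = 1/4 implies 1 = 1
(p3 or p2) or ((p3 iff (p3 implies p1)) implies (p1 implies p3)) = 1/4 or 1 = 1

1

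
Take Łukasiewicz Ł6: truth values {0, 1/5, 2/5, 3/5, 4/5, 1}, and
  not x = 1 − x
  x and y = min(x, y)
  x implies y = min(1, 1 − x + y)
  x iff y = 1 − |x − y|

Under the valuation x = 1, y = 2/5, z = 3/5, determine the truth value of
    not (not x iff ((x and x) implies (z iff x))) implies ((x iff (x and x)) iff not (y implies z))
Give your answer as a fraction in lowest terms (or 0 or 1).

2/5

not x = not 1 = 0
x and x = 1 and 1 = 1
z iff x = 3/5 iff 1 = 3/5
(x and x) implies (z iff x) = 1 implies 3/5 = 3/5
not x iff ((x and x) implies (z iff x)) = 0 iff 3/5 = 2/5
not (not x iff ((x and x) implies (z iff x))) = not 2/5 = 3/5
x and x = 1 and 1 = 1
x iff (x and x) = 1 iff 1 = 1
y implies z = 2/5 implies 3/5 = 1
not (y implies z) = not 1 = 0
(x iff (x and x)) iff not (y implies z) = 1 iff 0 = 0
not (not x iff ((x and x) implies (z iff x))) implies ((x iff (x and x)) iff not (y implies z)) = 3/5 implies 0 = 2/5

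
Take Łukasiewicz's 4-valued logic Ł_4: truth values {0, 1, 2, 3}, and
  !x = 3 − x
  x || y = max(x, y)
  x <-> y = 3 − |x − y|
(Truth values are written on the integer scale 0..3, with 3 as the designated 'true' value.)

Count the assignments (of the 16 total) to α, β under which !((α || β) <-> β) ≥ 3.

1

α = 0, β = 0 ↦ 0  <
α = 0, β = 1 ↦ 0  <
α = 0, β = 2 ↦ 0  <
α = 0, β = 3 ↦ 0  <
α = 1, β = 0 ↦ 1  <
α = 1, β = 1 ↦ 0  <
α = 1, β = 2 ↦ 0  <
α = 1, β = 3 ↦ 0  <
α = 2, β = 0 ↦ 2  <
α = 2, β = 1 ↦ 1  <
α = 2, β = 2 ↦ 0  <
α = 2, β = 3 ↦ 0  <
α = 3, β = 0 ↦ 3  ≥
α = 3, β = 1 ↦ 2  <
α = 3, β = 2 ↦ 1  <
α = 3, β = 3 ↦ 0  <
So 1 of the 16 assignments meets the threshold.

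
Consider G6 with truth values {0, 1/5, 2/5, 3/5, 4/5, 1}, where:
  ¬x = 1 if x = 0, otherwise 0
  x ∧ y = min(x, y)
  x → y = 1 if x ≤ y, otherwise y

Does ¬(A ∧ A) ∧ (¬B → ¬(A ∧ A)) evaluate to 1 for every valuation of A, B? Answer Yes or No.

No

Counterexample: take A = 1/5, B = 0.
A ∧ A = 1/5 ∧ 1/5 = 1/5
¬(A ∧ A) = ¬1/5 = 0
¬B = ¬0 = 1
¬B → ¬(A ∧ A) = 1 → 0 = 0
¬(A ∧ A) ∧ (¬B → ¬(A ∧ A)) = 0 ∧ 0 = 0
This gives 0 ≠ 1.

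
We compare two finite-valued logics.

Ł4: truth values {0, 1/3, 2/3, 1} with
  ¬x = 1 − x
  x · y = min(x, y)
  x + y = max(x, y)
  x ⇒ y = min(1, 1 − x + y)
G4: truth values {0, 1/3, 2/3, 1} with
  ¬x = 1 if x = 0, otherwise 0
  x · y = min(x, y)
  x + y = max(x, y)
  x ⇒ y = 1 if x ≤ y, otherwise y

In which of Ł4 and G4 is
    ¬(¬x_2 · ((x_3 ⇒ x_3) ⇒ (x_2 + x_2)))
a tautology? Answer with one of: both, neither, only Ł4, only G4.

only G4

In Ł4: at x_2 = 1/3, x_3 = 0 the value is 2/3 — not a tautology.
In G4: every assignment gives 1 — tautology.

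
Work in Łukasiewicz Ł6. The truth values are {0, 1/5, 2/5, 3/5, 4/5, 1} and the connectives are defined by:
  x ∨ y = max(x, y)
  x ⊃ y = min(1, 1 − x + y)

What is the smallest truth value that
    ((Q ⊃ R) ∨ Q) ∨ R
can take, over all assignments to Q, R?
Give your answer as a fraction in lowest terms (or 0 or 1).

3/5

Take Q = 2/5, R = 0:
Q ⊃ R = 2/5 ⊃ 0 = 3/5
(Q ⊃ R) ∨ Q = 3/5 ∨ 2/5 = 3/5
((Q ⊃ R) ∨ Q) ∨ R = 3/5 ∨ 0 = 3/5
No assignment yields a value below 3/5, so this is the minimum.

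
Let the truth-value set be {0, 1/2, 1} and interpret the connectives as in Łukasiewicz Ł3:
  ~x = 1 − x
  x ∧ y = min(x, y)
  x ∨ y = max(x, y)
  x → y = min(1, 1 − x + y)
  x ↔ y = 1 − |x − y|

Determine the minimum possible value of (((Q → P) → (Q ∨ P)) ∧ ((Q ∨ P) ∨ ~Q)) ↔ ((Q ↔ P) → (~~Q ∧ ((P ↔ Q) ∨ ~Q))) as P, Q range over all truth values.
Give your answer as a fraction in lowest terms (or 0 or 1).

1/2

Take P = 0, Q = 1/2:
Q → P = 1/2 → 0 = 1/2
Q ∨ P = 1/2 ∨ 0 = 1/2
(Q → P) → (Q ∨ P) = 1/2 → 1/2 = 1
Q ∨ P = 1/2 ∨ 0 = 1/2
~Q = ~1/2 = 1/2
(Q ∨ P) ∨ ~Q = 1/2 ∨ 1/2 = 1/2
((Q → P) → (Q ∨ P)) ∧ ((Q ∨ P) ∨ ~Q) = 1 ∧ 1/2 = 1/2
Q ↔ P = 1/2 ↔ 0 = 1/2
~Q = ~1/2 = 1/2
~~Q = ~1/2 = 1/2
P ↔ Q = 0 ↔ 1/2 = 1/2
~Q = ~1/2 = 1/2
(P ↔ Q) ∨ ~Q = 1/2 ∨ 1/2 = 1/2
~~Q ∧ ((P ↔ Q) ∨ ~Q) = 1/2 ∧ 1/2 = 1/2
(Q ↔ P) → (~~Q ∧ ((P ↔ Q) ∨ ~Q)) = 1/2 → 1/2 = 1
(((Q → P) → (Q ∨ P)) ∧ ((Q ∨ P) ∨ ~Q)) ↔ ((Q ↔ P) → (~~Q ∧ ((P ↔ Q) ∨ ~Q))) = 1/2 ↔ 1 = 1/2
No assignment yields a value below 1/2, so this is the minimum.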